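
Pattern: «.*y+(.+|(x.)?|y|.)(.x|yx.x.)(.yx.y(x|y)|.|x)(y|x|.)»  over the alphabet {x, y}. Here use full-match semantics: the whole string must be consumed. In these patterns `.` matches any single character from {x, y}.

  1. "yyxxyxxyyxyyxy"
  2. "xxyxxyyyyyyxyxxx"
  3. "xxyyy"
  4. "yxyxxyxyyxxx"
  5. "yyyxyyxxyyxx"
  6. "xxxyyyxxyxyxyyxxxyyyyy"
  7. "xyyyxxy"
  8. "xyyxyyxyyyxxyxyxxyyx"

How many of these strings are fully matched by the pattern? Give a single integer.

4

1 → match
2 → match
3 → no match
4 → match
5 → no match
6 → no match
7 → match
8 → no match
Total matched: 4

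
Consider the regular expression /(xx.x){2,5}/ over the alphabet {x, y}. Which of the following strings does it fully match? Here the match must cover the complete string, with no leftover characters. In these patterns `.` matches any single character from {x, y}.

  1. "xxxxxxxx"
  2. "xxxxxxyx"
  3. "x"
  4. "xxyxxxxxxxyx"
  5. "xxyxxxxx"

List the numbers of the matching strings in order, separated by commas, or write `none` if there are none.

1. "xxxxxxxx" → match
2. "xxxxxxyx" → match
3. "x" → no match — must start with "xx"
4. "xxyxxxxxxxyx" → match
5. "xxyxxxxx" → match

1, 2, 4, 5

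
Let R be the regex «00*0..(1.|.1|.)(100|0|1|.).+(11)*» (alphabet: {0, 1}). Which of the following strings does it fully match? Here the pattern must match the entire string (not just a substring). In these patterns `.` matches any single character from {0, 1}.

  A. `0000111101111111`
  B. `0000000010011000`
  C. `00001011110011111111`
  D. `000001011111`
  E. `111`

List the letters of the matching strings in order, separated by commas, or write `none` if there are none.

A → match
B → match
C → match
D → match
E → no match — must start with `0`

A, B, C, D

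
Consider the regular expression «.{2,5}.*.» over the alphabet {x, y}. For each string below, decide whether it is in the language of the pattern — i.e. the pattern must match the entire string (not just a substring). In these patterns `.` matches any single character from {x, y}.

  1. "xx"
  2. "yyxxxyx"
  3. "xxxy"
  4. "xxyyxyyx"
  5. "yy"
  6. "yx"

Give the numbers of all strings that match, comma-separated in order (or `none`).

1 → no match
2 → match
3 → match
4 → match
5 → no match
6 → no match

2, 3, 4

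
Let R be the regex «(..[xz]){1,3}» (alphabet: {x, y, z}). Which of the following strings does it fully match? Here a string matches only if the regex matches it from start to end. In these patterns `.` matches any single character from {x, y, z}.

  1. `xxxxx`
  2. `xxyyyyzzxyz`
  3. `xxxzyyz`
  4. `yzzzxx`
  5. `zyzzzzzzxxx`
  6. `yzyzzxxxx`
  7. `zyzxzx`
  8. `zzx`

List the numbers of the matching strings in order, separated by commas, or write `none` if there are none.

4, 7, 8

1. `xxxxx` → no match
2. `xxyyyyzzxyz` → no match
3. `xxxzyyz` → no match
4. `yzzzxx` → match
5. `zyzzzzzzxxx` → no match
6. `yzyzzxxxx` → no match
7. `zyzxzx` → match
8. `zzx` → match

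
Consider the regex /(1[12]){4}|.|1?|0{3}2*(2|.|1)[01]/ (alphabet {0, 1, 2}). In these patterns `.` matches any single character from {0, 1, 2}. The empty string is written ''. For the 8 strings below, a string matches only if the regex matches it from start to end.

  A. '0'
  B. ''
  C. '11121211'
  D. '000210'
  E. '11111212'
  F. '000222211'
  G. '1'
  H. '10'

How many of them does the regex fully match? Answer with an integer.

7

A → match
B → match
C → match
D → match
E → match
F → match
G → match
H → no match
Total matched: 7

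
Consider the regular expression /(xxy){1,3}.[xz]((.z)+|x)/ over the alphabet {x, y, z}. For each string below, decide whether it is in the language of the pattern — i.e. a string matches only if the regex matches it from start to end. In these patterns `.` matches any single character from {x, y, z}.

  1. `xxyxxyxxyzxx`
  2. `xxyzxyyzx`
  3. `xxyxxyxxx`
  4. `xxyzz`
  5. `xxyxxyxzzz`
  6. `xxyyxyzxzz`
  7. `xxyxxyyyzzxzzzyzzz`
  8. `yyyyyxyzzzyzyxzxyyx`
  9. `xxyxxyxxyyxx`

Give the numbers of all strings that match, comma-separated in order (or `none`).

1, 3, 5, 9

1 → match
2 → no match
3 → match
4 → no match
5 → match
6 → no match
7 → no match
8 → no match — must start with `xxy`
9 → match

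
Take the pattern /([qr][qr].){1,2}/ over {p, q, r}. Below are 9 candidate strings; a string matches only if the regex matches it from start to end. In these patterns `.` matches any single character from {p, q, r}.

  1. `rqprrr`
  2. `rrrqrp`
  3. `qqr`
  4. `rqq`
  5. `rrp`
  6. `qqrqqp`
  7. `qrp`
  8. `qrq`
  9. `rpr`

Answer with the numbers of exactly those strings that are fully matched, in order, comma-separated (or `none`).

1, 2, 3, 4, 5, 6, 7, 8

1. `rqprrr` → match
2. `rrrqrp` → match
3. `qqr` → match
4. `rqq` → match
5. `rrp` → match
6. `qqrqqp` → match
7. `qrp` → match
8. `qrq` → match
9. `rpr` → no match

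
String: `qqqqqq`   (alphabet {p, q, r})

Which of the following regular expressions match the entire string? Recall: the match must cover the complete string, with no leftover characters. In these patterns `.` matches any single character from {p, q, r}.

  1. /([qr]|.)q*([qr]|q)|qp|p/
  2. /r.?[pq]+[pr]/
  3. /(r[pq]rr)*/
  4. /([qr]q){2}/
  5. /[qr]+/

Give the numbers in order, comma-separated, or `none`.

1 → match
2 → no match — must start with `r`
3 → no match
4 → no match
5 → match

1, 5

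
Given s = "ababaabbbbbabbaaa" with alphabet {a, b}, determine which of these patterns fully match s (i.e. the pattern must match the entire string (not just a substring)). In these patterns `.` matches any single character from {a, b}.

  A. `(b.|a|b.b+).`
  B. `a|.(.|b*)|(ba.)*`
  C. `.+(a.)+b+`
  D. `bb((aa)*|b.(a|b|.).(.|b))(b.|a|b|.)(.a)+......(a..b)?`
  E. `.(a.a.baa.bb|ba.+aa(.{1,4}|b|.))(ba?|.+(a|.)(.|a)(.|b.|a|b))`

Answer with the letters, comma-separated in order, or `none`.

A → no match
B → no match
C → no match — must end with "b"
D → no match — must start with "bb"
E → match

E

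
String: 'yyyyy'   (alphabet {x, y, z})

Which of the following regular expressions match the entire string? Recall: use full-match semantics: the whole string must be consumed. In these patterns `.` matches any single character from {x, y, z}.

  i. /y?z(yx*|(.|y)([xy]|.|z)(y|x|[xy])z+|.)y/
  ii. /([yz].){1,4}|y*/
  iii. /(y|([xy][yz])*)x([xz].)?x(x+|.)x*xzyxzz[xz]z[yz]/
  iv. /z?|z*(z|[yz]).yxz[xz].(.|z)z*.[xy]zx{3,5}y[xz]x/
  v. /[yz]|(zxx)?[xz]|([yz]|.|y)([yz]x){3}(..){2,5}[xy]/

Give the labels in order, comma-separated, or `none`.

i → no match
ii → match
iii → no match
iv → no match
v → no match

ii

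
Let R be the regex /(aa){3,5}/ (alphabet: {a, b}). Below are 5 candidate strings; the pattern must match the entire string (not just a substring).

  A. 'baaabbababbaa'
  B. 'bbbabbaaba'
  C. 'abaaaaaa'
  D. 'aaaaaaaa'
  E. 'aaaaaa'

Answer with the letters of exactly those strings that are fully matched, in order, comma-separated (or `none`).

D, E

A → no match — must start with 'aa'
B → no match — must start with 'aa'
C → no match — must start with 'aa'
D → match
E → match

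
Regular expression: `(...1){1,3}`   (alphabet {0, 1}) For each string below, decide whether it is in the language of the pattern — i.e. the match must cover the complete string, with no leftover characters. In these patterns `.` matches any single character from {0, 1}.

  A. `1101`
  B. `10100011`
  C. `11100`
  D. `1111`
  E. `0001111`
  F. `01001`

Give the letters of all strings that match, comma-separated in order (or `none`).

A → match
B → no match
C → no match — must end with `1`
D → match
E → no match
F → no match

A, D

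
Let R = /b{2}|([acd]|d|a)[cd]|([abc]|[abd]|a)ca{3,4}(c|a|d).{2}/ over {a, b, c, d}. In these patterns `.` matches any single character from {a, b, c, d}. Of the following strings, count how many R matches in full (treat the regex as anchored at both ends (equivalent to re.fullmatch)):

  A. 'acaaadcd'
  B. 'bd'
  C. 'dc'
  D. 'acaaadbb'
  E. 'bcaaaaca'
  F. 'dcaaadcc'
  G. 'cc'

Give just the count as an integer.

6

A. 'acaaadcd' → match
B. 'bd' → no match
C. 'dc' → match
D. 'acaaadbb' → match
E. 'bcaaaaca' → match
F. 'dcaaadcc' → match
G. 'cc' → match
Total matched: 6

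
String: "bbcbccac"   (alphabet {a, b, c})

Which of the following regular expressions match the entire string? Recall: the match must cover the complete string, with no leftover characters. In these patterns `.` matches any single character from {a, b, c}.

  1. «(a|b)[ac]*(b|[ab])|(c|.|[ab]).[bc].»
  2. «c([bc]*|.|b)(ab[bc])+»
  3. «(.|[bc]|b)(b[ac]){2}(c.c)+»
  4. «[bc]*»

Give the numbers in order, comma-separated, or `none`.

3

1 → no match
2 → no match — must start with "c"
3 → match
4 → no match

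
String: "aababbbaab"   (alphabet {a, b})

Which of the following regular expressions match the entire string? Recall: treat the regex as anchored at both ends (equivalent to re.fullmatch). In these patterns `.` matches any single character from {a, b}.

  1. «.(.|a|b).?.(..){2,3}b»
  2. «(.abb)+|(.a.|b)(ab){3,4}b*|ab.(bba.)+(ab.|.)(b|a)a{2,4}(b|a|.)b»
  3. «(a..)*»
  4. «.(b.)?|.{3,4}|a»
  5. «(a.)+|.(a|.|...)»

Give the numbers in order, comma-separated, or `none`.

1 → match
2 → no match
3 → no match
4 → no match
5 → no match

1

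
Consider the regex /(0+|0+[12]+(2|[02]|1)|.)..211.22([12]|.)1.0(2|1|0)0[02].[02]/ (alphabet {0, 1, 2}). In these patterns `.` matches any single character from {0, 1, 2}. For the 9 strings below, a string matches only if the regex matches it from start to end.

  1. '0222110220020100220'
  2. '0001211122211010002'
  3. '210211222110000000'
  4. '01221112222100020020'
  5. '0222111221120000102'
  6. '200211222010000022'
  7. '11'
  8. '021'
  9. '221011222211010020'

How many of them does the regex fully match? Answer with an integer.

3

1 → no match
2 → match
3 → match
4 → no match
5 → no match
6 → match
7 → no match
8 → no match
9 → no match
Total matched: 3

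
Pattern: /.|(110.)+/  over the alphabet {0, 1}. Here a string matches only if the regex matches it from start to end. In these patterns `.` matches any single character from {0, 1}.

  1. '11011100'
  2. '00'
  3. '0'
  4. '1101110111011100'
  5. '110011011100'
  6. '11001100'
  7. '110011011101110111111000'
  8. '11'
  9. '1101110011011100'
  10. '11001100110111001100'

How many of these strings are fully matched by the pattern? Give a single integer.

1 → match
2 → no match
3 → match
4 → match
5 → match
6 → match
7 → no match
8 → no match
9 → match
10 → match
Total matched: 7

7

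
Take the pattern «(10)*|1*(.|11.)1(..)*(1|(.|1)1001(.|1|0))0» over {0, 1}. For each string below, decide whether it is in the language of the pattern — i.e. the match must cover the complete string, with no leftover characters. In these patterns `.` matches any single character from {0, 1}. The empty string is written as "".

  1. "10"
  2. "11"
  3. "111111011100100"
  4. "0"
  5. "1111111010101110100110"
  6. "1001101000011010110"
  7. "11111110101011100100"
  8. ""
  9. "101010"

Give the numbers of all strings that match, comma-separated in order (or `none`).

1 → match
2 → no match
3 → match
4 → no match
5 → match
6 → no match
7 → match
8 → match
9 → match

1, 3, 5, 7, 8, 9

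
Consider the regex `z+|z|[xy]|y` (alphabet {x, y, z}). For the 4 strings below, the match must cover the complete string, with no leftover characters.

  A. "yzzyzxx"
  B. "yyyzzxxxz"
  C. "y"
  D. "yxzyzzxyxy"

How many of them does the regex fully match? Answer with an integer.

A. "yzzyzxx" → no match
B. "yyyzzxxxz" → no match
C. "y" → match
D. "yxzyzzxyxy" → no match
Total matched: 1

1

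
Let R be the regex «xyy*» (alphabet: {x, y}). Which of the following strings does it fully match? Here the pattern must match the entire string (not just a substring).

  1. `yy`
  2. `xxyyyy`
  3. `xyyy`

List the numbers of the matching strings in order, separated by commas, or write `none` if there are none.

3

1 → no match — must start with `xy`
2 → no match — must start with `xy`
3 → match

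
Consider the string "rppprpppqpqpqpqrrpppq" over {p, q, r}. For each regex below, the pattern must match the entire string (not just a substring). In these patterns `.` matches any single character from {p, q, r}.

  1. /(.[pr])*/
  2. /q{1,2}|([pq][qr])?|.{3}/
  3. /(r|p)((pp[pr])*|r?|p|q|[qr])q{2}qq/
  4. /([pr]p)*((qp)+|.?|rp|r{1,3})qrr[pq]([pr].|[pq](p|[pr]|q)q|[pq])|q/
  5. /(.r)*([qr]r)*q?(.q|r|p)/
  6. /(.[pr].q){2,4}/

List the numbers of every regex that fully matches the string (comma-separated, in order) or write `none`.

4

1 → no match
2 → no match
3 → no match — must end with "qqq"
4 → match
5 → no match
6 → no match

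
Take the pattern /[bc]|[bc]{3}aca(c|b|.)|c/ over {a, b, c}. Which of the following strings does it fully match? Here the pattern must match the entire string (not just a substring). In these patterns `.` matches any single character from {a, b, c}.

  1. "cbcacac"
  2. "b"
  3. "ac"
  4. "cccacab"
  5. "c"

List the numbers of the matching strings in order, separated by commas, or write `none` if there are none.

1, 2, 4, 5

1. "cbcacac" → match
2. "b" → match
3. "ac" → no match
4. "cccacab" → match
5. "c" → match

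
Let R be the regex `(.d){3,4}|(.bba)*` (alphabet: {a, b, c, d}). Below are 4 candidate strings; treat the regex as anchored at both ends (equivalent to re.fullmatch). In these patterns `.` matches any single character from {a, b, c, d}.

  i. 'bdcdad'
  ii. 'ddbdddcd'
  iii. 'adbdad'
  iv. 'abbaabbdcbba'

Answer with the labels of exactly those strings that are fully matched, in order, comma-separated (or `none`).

i. 'bdcdad' → match
ii. 'ddbdddcd' → match
iii. 'adbdad' → match
iv. 'abbaabbdcbba' → no match

i, ii, iii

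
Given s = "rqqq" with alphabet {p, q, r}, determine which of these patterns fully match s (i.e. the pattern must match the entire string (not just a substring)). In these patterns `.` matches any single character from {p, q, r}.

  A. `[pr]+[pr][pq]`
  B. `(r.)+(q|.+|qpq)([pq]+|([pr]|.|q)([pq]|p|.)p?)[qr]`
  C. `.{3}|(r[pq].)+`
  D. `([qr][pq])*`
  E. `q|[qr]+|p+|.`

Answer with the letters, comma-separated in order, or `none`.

A → no match
B → no match
C → no match
D → match
E → match

D, E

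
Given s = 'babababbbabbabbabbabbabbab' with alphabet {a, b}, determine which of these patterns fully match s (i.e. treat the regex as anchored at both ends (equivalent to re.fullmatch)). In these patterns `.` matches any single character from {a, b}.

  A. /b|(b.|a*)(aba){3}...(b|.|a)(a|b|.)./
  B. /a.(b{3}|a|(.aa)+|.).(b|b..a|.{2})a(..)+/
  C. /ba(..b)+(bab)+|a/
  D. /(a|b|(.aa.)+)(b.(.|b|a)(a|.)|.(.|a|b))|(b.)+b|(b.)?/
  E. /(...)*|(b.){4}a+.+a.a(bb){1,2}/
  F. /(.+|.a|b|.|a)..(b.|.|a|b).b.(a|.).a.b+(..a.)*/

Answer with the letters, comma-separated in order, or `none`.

C

A → no match
B → no match — must start with 'a'
C → match
D → no match
E → no match
F → no match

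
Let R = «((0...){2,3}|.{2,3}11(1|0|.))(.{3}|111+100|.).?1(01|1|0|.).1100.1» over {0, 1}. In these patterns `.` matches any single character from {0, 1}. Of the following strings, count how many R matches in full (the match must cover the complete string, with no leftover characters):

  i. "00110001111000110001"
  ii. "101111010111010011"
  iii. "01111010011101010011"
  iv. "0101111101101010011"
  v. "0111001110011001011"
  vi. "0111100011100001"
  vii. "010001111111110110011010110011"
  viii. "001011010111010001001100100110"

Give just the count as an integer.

0

i → no match
ii → no match
iii → no match
iv → no match
v → no match
vi → no match
vii → no match
viii → no match — must end with "1"
Total matched: 0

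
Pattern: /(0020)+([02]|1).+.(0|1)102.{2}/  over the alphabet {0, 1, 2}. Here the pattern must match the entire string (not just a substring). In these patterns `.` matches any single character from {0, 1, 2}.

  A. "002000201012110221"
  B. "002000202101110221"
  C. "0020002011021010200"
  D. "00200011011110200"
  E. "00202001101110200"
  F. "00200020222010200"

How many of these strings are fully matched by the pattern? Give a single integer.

6

A → match
B → match
C → match
D → match
E → match
F → match
Total matched: 6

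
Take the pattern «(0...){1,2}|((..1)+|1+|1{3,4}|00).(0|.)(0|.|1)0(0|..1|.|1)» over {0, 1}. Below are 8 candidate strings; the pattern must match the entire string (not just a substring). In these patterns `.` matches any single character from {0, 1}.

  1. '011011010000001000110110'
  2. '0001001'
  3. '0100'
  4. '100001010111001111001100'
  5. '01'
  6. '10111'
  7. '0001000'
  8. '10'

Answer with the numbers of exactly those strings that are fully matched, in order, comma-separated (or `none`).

1 → no match
2 → match
3 → match
4 → no match
5 → no match
6 → no match
7 → match
8 → no match

2, 3, 7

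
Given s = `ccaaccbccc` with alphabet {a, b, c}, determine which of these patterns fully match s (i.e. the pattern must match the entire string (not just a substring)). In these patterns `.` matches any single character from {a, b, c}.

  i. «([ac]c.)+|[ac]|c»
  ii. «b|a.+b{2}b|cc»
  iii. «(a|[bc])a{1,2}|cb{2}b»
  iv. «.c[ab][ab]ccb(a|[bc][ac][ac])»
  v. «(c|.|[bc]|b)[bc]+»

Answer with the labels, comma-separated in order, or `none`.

iv

i → no match
ii → no match
iii → no match
iv → match
v → no match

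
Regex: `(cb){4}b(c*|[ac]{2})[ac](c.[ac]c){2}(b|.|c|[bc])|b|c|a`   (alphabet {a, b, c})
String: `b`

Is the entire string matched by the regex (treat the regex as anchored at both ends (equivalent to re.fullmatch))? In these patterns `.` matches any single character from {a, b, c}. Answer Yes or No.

Yes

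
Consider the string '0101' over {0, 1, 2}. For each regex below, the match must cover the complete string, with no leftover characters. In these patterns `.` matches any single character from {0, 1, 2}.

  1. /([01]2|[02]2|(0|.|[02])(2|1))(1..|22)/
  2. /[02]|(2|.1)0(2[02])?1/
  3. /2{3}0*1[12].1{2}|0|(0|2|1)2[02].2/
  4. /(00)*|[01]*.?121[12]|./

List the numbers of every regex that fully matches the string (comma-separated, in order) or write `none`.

2

1 → no match
2 → match
3 → no match
4 → no match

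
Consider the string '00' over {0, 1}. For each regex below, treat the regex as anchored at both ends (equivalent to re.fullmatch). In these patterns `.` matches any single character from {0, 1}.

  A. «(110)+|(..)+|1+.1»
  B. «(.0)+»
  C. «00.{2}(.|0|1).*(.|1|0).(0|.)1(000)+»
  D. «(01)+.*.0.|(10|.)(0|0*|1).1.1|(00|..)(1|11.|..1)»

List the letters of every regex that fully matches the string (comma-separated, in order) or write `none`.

A → match
B → match
C → no match — must end with '000'
D → no match

A, B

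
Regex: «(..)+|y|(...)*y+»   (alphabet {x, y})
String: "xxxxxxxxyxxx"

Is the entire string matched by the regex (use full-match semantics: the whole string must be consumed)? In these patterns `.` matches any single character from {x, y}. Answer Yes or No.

Yes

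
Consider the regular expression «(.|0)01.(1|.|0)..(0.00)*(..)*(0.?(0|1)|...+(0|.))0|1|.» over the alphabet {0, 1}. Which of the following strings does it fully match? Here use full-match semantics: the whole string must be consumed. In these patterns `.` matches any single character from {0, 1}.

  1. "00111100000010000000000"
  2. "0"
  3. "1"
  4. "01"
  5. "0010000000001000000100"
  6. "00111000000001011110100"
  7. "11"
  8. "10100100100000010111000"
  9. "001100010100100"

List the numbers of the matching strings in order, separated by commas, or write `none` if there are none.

1, 2, 3, 5, 6, 8, 9

1 → match
2 → match
3 → match
4 → no match
5 → match
6 → match
7 → no match
8 → match
9 → match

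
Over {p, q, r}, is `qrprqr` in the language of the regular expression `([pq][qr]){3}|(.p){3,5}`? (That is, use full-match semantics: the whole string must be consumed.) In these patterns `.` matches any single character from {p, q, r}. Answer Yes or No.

Yes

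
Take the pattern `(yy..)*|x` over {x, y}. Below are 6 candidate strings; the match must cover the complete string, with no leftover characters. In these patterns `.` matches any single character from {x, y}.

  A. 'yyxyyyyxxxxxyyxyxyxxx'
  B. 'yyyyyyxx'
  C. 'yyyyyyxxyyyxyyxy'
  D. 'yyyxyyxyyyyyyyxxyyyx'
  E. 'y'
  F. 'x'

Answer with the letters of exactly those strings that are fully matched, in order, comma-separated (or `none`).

B, C, D, F

A → no match
B → match
C → match
D → match
E → no match
F → match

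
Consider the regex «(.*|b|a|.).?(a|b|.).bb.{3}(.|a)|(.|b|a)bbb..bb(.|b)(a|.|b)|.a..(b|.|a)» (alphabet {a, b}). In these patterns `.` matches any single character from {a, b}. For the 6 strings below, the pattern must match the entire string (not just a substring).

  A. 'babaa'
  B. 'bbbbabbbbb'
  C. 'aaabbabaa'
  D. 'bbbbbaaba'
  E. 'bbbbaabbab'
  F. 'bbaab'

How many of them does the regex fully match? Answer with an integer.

5

A → match
B → match
C → match
D → match
E → match
F → no match
Total matched: 5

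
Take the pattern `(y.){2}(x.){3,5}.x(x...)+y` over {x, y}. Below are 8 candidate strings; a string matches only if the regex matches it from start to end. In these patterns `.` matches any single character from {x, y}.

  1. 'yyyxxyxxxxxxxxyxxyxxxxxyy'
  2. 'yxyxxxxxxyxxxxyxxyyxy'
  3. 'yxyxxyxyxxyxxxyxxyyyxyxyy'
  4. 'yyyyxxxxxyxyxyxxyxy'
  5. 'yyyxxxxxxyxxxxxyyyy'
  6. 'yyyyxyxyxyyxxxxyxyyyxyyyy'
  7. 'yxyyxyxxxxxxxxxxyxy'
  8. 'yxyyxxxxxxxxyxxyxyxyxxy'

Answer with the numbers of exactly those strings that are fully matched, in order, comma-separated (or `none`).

1, 2, 3, 5, 6, 7, 8

1 → match
2 → match
3 → match
4 → no match
5 → match
6 → match
7 → match
8 → match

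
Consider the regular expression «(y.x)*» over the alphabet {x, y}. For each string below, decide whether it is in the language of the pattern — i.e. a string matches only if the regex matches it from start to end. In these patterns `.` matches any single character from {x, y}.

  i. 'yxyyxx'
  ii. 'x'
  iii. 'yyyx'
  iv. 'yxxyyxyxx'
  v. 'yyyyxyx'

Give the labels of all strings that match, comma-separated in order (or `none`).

iv

i → no match
ii → no match
iii → no match
iv → match
v → no match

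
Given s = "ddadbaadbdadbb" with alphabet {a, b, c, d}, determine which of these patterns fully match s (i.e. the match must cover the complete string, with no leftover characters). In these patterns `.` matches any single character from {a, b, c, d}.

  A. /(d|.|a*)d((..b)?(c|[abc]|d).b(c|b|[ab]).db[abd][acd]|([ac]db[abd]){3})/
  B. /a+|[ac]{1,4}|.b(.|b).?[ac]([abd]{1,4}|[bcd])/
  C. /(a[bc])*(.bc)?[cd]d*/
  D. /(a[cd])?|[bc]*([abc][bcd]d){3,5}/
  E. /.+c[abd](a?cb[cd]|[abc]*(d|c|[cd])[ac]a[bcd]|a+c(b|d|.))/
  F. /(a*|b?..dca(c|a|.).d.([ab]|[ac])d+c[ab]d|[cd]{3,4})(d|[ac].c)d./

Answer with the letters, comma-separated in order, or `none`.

A

A → match
B → no match
C → no match
D → no match
E → no match
F → no match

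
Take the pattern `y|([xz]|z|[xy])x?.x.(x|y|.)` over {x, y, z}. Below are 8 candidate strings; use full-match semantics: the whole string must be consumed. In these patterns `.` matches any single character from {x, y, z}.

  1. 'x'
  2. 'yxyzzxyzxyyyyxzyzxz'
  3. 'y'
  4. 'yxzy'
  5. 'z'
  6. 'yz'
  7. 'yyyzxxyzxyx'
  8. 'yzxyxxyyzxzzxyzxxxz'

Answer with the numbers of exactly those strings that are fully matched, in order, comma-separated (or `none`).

3

1 → no match
2 → no match
3 → match
4 → no match
5 → no match
6 → no match
7 → no match
8 → no match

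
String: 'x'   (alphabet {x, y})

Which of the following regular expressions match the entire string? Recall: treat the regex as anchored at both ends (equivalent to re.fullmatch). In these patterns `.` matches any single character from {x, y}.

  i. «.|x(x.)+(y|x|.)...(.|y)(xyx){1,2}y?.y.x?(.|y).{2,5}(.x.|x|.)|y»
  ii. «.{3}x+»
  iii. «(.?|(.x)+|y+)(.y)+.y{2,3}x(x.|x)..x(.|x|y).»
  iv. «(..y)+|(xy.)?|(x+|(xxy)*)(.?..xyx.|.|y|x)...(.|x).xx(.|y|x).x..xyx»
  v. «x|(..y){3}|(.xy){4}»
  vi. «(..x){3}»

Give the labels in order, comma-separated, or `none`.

i, v

i → match
ii → no match
iii → no match
iv → no match
v → match
vi → no match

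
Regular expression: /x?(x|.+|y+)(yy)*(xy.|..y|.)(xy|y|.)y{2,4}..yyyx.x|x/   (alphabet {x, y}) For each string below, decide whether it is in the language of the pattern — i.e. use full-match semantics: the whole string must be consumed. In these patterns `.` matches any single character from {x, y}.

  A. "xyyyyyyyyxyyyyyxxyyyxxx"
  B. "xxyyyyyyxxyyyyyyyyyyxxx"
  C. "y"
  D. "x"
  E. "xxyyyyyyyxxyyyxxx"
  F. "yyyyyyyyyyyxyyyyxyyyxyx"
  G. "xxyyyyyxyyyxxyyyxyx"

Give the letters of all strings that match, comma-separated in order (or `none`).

A → match
B → match
C → no match — must end with "x"
D → match
E → match
F → match
G → match

A, B, D, E, F, G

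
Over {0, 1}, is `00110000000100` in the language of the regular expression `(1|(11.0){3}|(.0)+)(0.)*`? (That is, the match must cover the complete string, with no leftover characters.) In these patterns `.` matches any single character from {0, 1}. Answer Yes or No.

No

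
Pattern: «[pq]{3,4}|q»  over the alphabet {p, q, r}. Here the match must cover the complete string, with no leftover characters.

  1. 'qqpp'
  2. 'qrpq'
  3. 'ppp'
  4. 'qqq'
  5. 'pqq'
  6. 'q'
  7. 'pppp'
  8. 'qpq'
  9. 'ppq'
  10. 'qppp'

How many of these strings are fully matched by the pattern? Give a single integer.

1 → match
2 → no match
3 → match
4 → match
5 → match
6 → match
7 → match
8 → match
9 → match
10 → match
Total matched: 9

9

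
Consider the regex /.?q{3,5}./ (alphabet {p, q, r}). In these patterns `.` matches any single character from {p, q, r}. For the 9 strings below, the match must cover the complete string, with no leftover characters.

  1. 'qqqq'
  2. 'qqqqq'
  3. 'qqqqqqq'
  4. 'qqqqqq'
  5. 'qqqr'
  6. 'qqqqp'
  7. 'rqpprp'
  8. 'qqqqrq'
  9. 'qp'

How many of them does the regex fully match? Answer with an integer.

1 → match
2 → match
3 → match
4 → match
5 → match
6 → match
7 → no match
8 → no match
9 → no match
Total matched: 6

6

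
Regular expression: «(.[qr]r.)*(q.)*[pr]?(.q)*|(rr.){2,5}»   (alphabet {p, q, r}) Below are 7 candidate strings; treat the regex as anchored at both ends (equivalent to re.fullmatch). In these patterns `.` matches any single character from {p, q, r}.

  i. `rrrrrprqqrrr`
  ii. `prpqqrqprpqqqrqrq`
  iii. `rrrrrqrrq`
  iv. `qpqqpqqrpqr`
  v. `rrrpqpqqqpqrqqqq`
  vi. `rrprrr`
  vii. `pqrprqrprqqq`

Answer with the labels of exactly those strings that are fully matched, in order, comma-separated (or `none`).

iii, v, vi, vii

i → no match
ii → no match
iii → match
iv → no match
v → match
vi → match
vii → match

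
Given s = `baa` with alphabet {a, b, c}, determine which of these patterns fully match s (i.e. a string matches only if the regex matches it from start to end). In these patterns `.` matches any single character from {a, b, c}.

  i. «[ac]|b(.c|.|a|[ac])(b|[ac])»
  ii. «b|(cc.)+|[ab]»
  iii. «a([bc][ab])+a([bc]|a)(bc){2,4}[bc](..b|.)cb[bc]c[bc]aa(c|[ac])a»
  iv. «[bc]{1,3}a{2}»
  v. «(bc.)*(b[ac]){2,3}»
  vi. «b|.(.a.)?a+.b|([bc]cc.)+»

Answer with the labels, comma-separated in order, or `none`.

i, iv

i → match
ii → no match
iii → no match — must start with `a`
iv → match
v → no match
vi → no match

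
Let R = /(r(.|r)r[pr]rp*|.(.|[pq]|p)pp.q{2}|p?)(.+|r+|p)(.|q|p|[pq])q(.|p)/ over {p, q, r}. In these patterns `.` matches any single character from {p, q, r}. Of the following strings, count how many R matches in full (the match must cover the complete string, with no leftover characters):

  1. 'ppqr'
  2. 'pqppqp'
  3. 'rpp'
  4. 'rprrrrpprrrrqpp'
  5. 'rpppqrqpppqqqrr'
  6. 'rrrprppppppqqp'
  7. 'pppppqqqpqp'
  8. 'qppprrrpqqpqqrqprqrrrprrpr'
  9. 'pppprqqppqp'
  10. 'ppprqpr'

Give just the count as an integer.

1 → match
2 → match
3 → no match
4 → no match
5 → no match
6 → match
7 → match
8 → no match
9 → match
10 → no match
Total matched: 5

5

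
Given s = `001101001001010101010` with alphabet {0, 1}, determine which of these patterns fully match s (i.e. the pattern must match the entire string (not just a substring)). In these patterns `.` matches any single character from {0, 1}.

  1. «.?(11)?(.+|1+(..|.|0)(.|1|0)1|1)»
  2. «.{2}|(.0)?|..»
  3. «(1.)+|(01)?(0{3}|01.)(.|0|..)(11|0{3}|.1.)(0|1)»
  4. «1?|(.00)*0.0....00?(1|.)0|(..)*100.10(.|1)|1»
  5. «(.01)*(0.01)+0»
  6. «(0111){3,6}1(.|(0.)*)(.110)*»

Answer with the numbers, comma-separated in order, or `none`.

1 → match
2 → no match
3 → no match
4 → no match
5 → match
6 → no match — must start with `0111`

1, 5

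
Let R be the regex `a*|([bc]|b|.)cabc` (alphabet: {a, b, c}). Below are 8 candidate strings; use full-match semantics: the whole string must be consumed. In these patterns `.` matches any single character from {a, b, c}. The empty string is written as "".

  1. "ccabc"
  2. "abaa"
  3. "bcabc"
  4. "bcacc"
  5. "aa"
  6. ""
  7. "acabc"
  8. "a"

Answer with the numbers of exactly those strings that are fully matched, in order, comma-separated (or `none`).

1, 3, 5, 6, 7, 8

1 → match
2 → no match
3 → match
4 → no match
5 → match
6 → match
7 → match
8 → match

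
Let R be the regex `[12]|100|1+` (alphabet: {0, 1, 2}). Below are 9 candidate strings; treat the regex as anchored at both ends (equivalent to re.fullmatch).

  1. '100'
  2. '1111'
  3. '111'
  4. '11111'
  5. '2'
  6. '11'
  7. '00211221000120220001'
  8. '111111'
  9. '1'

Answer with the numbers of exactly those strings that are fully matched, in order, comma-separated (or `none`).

1, 2, 3, 4, 5, 6, 8, 9

1. '100' → match
2. '1111' → match
3. '111' → match
4. '11111' → match
5. '2' → match
6. '11' → match
7 → no match
8. '111111' → match
9. '1' → match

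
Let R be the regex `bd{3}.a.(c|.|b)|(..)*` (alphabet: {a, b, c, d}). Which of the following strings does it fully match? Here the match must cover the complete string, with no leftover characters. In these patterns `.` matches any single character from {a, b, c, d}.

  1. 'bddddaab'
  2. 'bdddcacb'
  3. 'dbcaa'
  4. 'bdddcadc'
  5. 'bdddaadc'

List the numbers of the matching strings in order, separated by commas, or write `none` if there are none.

1, 2, 4, 5

1 → match
2 → match
3 → no match
4 → match
5 → match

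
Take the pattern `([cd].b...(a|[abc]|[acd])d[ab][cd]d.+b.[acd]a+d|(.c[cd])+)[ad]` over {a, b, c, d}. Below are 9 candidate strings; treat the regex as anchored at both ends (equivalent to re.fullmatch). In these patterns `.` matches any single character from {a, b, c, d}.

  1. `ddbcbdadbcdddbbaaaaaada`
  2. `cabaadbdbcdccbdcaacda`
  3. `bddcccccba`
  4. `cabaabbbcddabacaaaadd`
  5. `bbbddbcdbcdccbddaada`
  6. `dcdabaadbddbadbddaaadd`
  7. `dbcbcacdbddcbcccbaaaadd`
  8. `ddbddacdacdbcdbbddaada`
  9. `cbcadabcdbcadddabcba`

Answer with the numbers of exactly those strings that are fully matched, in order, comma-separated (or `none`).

1 → match
2 → no match
3 → no match
4 → no match
5 → no match
6 → no match
7 → no match
8 → match
9 → no match

1, 8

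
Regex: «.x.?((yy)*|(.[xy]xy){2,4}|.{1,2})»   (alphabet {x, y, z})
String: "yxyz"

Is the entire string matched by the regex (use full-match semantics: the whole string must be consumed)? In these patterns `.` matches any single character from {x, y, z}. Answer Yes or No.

Yes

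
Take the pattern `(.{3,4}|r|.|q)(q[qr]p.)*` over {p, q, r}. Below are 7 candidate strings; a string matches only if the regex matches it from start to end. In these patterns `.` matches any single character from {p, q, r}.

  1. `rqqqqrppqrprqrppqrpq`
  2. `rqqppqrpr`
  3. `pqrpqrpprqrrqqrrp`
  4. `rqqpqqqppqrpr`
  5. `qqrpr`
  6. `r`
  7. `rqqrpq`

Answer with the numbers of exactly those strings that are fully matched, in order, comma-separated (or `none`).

1, 2, 4, 5, 6

1 → match
2 → match
3 → no match
4 → match
5 → match
6 → match
7 → no match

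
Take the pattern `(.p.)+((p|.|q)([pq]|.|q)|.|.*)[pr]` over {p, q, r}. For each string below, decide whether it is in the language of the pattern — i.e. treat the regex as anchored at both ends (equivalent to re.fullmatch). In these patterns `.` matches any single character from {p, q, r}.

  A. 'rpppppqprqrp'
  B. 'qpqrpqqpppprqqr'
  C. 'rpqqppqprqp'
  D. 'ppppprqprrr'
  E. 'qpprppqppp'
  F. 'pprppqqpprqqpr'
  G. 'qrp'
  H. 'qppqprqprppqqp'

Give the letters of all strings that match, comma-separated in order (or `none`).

A, B, C, D, E, F, H

A → match
B → match
C → match
D → match
E → match
F → match
G → no match
H → match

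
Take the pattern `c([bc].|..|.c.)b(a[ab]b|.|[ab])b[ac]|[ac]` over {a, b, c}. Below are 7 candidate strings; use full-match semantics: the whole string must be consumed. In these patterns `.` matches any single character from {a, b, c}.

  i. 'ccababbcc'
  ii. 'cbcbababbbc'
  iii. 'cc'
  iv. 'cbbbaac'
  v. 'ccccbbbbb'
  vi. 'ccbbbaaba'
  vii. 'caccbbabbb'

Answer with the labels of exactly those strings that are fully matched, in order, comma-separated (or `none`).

i → no match
ii → no match
iii → no match
iv → no match
v → no match
vi → no match
vii → no match

none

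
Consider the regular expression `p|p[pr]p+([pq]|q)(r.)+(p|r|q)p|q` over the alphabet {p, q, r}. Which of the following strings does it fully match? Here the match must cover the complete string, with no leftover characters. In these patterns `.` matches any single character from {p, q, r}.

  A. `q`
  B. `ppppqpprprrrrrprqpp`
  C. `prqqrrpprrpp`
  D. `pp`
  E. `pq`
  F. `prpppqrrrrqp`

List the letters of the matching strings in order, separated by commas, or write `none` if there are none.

A, F

A. `q` → match
B → no match
C. `prqqrrpprrpp` → no match
D. `pp` → no match
E. `pq` → no match
F. `prpppqrrrrqp` → match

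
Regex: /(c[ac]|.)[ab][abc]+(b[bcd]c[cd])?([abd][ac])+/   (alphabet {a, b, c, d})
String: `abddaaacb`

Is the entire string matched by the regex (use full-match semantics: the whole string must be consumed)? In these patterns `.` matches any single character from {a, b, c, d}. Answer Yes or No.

No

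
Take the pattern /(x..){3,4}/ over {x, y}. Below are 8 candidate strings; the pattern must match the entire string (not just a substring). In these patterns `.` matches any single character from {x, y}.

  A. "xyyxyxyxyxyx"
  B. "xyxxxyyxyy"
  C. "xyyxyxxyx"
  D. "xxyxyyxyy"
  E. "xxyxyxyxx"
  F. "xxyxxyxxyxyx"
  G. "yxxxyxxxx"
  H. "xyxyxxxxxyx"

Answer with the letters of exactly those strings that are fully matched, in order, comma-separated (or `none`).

A. "xyyxyxyxyxyx" → no match
B. "xyxxxyyxyy" → no match
C. "xyyxyxxyx" → match
D. "xxyxyyxyy" → match
E. "xxyxyxyxx" → no match
F. "xxyxxyxxyxyx" → match
G. "yxxxyxxxx" → no match — must start with "x"
H. "xyxyxxxxxyx" → no match

C, D, F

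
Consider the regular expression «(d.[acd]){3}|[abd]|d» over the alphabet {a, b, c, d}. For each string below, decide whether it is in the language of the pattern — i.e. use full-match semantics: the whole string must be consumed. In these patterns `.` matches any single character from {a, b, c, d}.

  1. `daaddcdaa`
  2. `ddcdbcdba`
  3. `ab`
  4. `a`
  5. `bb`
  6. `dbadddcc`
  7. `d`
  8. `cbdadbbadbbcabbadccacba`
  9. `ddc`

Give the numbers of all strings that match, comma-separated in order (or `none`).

1, 2, 4, 7

1 → match
2 → match
3 → no match
4 → match
5 → no match
6 → no match
7 → match
8 → no match
9 → no match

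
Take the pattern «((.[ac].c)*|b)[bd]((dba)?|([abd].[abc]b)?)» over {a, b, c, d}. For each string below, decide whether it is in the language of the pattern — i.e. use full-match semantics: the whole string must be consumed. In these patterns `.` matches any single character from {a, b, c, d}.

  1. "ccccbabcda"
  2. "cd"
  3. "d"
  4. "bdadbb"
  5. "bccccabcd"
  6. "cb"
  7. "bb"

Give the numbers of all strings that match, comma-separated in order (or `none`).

1 → no match
2 → no match
3 → match
4 → match
5 → match
6 → no match
7 → match

3, 4, 5, 7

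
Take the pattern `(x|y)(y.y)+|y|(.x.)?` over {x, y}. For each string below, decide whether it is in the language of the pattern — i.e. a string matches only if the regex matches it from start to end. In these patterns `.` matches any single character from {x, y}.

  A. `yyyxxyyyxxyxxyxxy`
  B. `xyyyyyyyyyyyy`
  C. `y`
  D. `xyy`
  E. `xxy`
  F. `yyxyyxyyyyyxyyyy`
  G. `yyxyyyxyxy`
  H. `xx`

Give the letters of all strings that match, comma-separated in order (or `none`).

A → no match
B → match
C → match
D → no match
E → match
F → match
G → no match
H → no match

B, C, E, F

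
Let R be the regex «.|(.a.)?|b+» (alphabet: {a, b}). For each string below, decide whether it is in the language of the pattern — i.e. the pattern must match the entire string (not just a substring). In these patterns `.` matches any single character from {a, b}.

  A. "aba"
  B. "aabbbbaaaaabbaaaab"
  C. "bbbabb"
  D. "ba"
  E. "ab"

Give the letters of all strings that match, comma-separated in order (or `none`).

none

A → no match
B → no match
C → no match
D → no match
E → no match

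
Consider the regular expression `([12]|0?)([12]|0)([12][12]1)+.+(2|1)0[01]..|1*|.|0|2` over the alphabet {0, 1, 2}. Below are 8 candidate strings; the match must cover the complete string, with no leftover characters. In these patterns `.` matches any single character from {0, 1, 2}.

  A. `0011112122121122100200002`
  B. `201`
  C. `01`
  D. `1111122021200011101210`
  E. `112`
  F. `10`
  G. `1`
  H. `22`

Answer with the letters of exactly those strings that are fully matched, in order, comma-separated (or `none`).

G

A → no match
B → no match
C → no match
D → no match
E → no match
F → no match
G → match
H → no match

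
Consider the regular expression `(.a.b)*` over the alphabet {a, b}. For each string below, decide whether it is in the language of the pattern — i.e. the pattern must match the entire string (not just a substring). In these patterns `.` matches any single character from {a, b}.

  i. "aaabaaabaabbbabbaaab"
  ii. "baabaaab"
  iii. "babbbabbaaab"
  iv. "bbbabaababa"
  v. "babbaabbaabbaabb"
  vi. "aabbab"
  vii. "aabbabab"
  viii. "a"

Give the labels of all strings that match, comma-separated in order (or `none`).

i → match
ii. "baabaaab" → match
iii. "babbbabbaaab" → match
iv. "bbbabaababa" → no match
v → match
vi. "aabbab" → no match
vii. "aabbabab" → no match
viii. "a" → no match

i, ii, iii, v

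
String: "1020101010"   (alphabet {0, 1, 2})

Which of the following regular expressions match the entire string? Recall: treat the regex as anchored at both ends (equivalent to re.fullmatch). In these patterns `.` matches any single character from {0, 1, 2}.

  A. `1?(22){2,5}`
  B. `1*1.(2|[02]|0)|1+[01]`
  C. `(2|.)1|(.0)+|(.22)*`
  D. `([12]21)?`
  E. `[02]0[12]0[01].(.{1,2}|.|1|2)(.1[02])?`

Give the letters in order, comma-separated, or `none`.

A → no match — must end with "22"
B → no match
C → match
D → no match
E → no match

C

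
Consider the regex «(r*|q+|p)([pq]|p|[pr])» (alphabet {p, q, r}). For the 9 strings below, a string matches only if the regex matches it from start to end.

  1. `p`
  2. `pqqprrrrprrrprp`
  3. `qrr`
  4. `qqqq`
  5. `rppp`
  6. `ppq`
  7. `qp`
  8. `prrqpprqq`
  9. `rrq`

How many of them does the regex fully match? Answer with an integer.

1 → match
2 → no match
3 → no match
4 → match
5 → no match
6 → no match
7 → match
8 → no match
9 → match
Total matched: 4

4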